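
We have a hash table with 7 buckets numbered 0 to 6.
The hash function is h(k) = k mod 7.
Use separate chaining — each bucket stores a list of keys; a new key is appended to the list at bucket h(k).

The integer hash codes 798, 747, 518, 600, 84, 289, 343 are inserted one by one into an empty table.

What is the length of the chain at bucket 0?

4

Insert 798: h=0, bucket 0 empty → new chain.
Insert 747: h=5, bucket 5 empty → new chain.
Insert 518: h=0, bucket 0 nonempty → append to chain.
Insert 600: h=5, bucket 5 nonempty → append to chain.
Insert 84: h=0, bucket 0 nonempty → append to chain.
Insert 289: h=2, bucket 2 empty → new chain.
Insert 343: h=0, bucket 0 nonempty → append to chain.
Final buckets:
0: 798 -> 518 -> 84 -> 343
1: .
2: 289
3: .
4: .
5: 747 -> 600
6: .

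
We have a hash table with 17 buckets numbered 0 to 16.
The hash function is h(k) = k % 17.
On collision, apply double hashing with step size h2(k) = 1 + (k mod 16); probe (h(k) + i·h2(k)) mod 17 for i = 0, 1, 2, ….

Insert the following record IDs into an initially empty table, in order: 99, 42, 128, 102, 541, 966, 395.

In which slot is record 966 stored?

99 hashes to 14; slot 14 is free -> place at 14.
42 hashes to 8; slot 8 is free -> place at 8.
128 hashes to 9; slot 9 is free -> place at 9.
102 hashes to 0; slot 0 is free -> place at 0.
541 hashes to 14, h2=14; 14 taken -> place at 11.
966 hashes to 14, h2=7; 14 taken -> place at 4.
395 hashes to 4, h2=12; 4 taken -> place at 16.
Table: [102, _, _, _, 966, _, _, _, 42, 128, _, 541, _, _, 99, _, 395]

4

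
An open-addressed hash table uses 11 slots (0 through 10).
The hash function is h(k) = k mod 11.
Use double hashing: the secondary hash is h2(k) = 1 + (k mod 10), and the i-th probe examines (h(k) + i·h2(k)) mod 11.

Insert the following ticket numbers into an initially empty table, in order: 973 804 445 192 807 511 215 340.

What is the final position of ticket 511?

7

Insert 973: h=5, slot 5 empty -> index 5.
Insert 804: h=1, slot 1 empty -> index 1.
Insert 445: h=5, h2=6, slot 5 occupied -> index 0.
Insert 192: h=5, h2=3, slot 5 occupied -> index 8.
Insert 807: h=4, slot 4 empty -> index 4.
Insert 511: h=5, h2=2, slot 5 occupied -> index 7.
Insert 215: h=6, slot 6 empty -> index 6.
Insert 340: h=10, slot 10 empty -> index 10.
Table: [445, 804, —, —, 807, 973, 215, 511, 192, —, 340]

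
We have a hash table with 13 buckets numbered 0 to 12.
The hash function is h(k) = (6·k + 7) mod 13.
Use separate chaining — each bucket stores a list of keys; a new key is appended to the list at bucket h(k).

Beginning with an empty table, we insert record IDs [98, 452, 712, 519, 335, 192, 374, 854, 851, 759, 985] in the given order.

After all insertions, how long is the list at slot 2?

Insert 98: h=10, bucket 10 empty -> new chain.
Insert 452: h=2, bucket 2 empty -> new chain.
Insert 712: h=2, bucket 2 nonempty -> append to chain.
Insert 519: h=1, bucket 1 empty -> new chain.
Insert 335: h=2, bucket 2 nonempty -> append to chain.
Insert 192: h=2, bucket 2 nonempty -> append to chain.
Insert 374: h=2, bucket 2 nonempty -> append to chain.
Insert 854: h=9, bucket 9 empty -> new chain.
Insert 851: h=4, bucket 4 empty -> new chain.
Insert 759: h=11, bucket 11 empty -> new chain.
Insert 985: h=2, bucket 2 nonempty -> append to chain.
Final buckets:
0: .
1: 519
2: 452 -> 712 -> 335 -> 192 -> 374 -> 985
3: .
4: 851
5: .
6: .
7: .
8: .
9: 854
10: 98
11: 759
12: .

6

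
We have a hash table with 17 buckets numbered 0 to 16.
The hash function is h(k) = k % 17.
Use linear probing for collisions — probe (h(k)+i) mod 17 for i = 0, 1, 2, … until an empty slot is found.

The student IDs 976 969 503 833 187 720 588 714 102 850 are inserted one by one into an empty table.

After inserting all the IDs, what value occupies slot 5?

976: h=7 -> slot 7
969: h=0 -> slot 0
503: h=10 -> slot 10
833: h=0, probe 0,1 -> slot 1
187: h=0, probe 0,1,2 -> slot 2
720: h=6 -> slot 6
588: h=10, probe 10,11 -> slot 11
714: h=0, probe 0,1,2,3 -> slot 3
102: h=0, probe 0,1,2,3,4 -> slot 4
850: h=0, probe 0,1,2,3,4,5 -> slot 5
Table: [969, 833, 187, 714, 102, 850, 720, 976, ∅, ∅, 503, 588, ∅, ∅, ∅, ∅, ∅]

850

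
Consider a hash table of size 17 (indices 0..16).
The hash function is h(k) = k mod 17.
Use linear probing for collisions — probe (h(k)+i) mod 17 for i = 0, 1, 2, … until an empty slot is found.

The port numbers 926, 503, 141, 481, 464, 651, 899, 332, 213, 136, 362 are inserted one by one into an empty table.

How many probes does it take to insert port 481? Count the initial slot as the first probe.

2

926 hashes to 8; slot 8 is free -> place at 8.
503 hashes to 10; slot 10 is free -> place at 10.
141 hashes to 5; slot 5 is free -> place at 5.
481 hashes to 5; 5 taken -> place at 6.
464 hashes to 5; 5,6 taken -> place at 7.
651 hashes to 5; 5,6,7,8 taken -> place at 9.
899 hashes to 15; slot 15 is free -> place at 15.
332 hashes to 9; 9,10 taken -> place at 11.
213 hashes to 9; 9,10,11 taken -> place at 12.
136 hashes to 0; slot 0 is free -> place at 0.
362 hashes to 5; 5,6,7,8,9,10,11,12 taken -> place at 13.
Table: [136, ∅, ∅, ∅, ∅, 141, 481, 464, 926, 651, 503, 332, 213, 362, ∅, 899, ∅]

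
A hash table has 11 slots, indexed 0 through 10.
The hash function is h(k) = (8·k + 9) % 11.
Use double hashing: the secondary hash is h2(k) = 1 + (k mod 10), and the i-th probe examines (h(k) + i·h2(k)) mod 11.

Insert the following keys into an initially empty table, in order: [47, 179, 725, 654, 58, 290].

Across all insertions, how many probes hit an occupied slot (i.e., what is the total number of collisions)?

2

Insert 47: h=0, slot 0 empty => index 0.
Insert 179: h=0, h2=10, slot 0 occupied => index 10.
Insert 725: h=1, slot 1 empty => index 1.
Insert 654: h=5, slot 5 empty => index 5.
Insert 58: h=0, h2=9, slot 0 occupied => index 9.
Insert 290: h=8, slot 8 empty => index 8.
Table: [47, 725, ∅, ∅, ∅, 654, ∅, ∅, 290, 58, 179]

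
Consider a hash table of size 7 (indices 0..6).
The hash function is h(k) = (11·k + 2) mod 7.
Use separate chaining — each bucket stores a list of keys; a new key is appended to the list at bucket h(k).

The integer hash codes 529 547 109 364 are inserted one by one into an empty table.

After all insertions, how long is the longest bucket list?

2

Insert 529: h=4, bucket 4 empty → new chain.
Insert 547: h=6, bucket 6 empty → new chain.
Insert 109: h=4, bucket 4 nonempty → append to chain.
Insert 364: h=2, bucket 2 empty → new chain.
Final buckets:
0: -
1: -
2: 364
3: -
4: 529 -> 109
5: -
6: 547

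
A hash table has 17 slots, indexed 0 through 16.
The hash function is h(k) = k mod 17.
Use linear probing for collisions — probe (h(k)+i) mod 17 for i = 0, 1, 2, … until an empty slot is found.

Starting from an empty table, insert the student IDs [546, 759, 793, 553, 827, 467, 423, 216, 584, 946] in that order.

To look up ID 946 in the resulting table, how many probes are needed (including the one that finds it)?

6

Insert 546: h=2, slot 2 empty -> index 2.
Insert 759: h=11, slot 11 empty -> index 11.
Insert 793: h=11, slot 11 occupied -> index 12.
Insert 553: h=9, slot 9 empty -> index 9.
Insert 827: h=11, slots 11,12 occupied -> index 13.
Insert 467: h=8, slot 8 empty -> index 8.
Insert 423: h=15, slot 15 empty -> index 15.
Insert 216: h=12, slots 12,13 occupied -> index 14.
Insert 584: h=6, slot 6 empty -> index 6.
Insert 946: h=11, slots 11,12,13,14,15 occupied -> index 16.
Table: [∅, ∅, 546, ∅, ∅, ∅, 584, ∅, 467, 553, ∅, 759, 793, 827, 216, 423, 946]
Lookup 946: h=11, probe 11,12,13,14,15,16 → found at 16.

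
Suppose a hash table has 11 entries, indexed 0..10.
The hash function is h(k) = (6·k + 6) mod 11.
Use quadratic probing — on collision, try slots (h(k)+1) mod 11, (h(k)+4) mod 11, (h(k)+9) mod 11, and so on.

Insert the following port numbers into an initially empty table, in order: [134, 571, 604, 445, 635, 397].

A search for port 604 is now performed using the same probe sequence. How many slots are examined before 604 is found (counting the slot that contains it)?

Insert 134: h=7, slot 7 empty -> index 7.
Insert 571: h=0, slot 0 empty -> index 0.
Insert 604: h=0, slot 0 occupied -> index 1.
Insert 445: h=3, slot 3 empty -> index 3.
Insert 635: h=10, slot 10 empty -> index 10.
Insert 397: h=1, slot 1 occupied -> index 2.
Table: [571, 604, 397, 445, _, _, _, 134, _, _, 635]
Lookup 604: h=0, probe 0,1 → found at 1.

2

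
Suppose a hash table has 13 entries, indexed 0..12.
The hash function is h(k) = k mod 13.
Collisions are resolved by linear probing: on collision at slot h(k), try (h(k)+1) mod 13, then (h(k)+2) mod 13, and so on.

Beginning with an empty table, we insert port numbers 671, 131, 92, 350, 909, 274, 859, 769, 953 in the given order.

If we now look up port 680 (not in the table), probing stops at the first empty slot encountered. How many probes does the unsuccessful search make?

671 hashes to 8; slot 8 is free => place at 8.
131 hashes to 1; slot 1 is free => place at 1.
92 hashes to 1; 1 taken => place at 2.
350 hashes to 12; slot 12 is free => place at 12.
909 hashes to 12; 12 taken => place at 0.
274 hashes to 1; 1,2 taken => place at 3.
859 hashes to 1; 1,2,3 taken => place at 4.
769 hashes to 2; 2,3,4 taken => place at 5.
953 hashes to 4; 4,5 taken => place at 6.
Table: [909, 131, 92, 274, 859, 769, 953, ∅, 671, ∅, ∅, ∅, 350]
Lookup 680: h=4, probe 4,5,6,7 → slot 7 empty, not found.

4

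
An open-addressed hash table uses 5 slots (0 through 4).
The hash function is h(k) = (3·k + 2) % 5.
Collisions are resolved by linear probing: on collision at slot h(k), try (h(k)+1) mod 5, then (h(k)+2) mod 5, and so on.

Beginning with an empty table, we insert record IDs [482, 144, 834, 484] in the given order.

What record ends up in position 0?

834

482: h=3 => slot 3
144: h=4 => slot 4
834: h=4, probe 4,0 => slot 0
484: h=4, probe 4,0,1 => slot 1
Table: [834, 484, —, 482, 144]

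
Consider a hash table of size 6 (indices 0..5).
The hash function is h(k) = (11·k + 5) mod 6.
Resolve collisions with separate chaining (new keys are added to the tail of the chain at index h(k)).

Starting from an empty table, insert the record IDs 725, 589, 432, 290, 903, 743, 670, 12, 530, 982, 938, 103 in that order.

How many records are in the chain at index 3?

3

Insert 725: h=0, bucket 0 empty → new chain.
Insert 589: h=4, bucket 4 empty → new chain.
Insert 432: h=5, bucket 5 empty → new chain.
Insert 290: h=3, bucket 3 empty → new chain.
Insert 903: h=2, bucket 2 empty → new chain.
Insert 743: h=0, bucket 0 nonempty → append to chain.
Insert 670: h=1, bucket 1 empty → new chain.
Insert 12: h=5, bucket 5 nonempty → append to chain.
Insert 530: h=3, bucket 3 nonempty → append to chain.
Insert 982: h=1, bucket 1 nonempty → append to chain.
Insert 938: h=3, bucket 3 nonempty → append to chain.
Insert 103: h=4, bucket 4 nonempty → append to chain.
Final buckets:
0: 725 -> 743
1: 670 -> 982
2: 903
3: 290 -> 530 -> 938
4: 589 -> 103
5: 432 -> 12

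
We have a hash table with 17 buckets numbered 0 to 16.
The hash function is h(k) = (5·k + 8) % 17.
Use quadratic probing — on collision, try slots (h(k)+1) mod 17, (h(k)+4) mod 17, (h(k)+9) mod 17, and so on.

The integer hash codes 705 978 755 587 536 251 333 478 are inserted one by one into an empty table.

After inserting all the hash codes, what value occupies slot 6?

705: h=14 → slot 14
978: h=2 → slot 2
755: h=9 → slot 9
587: h=2, probe 2,3 → slot 3
536: h=2, probe 2,3,6 → slot 6
251: h=5 → slot 5
333: h=7 → slot 7
478: h=1 → slot 1
Table: [-, 478, 978, 587, -, 251, 536, 333, -, 755, -, -, -, -, 705, -, -]

536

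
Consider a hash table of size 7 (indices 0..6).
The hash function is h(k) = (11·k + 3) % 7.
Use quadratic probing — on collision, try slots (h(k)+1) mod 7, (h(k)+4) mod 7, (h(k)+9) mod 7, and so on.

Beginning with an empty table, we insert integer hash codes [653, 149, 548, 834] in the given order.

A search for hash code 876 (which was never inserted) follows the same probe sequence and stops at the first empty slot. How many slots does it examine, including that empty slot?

4

653: h=4 -> slot 4
149: h=4, probe 4,5 -> slot 5
548: h=4, probe 4,5,1 -> slot 1
834: h=0 -> slot 0
Table: [834, 548, -, -, 653, 149, -]
Lookup 876: h=0, probe 0,1,4,2 → slot 2 empty, not found.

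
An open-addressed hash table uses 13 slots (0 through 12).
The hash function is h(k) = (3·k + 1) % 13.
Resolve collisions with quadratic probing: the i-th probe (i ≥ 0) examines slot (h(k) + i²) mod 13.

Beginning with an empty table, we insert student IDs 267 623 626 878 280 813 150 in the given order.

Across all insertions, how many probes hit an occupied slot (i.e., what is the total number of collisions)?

267: h=9 → slot 9
623: h=11 → slot 11
626: h=7 → slot 7
878: h=9, probe 9,10 → slot 10
280: h=9, probe 9,10,0 → slot 0
813: h=9, probe 9,10,0,5 → slot 5
150: h=9, probe 9,10,0,5,12 → slot 12
Table: [280, —, —, —, —, 813, —, 626, —, 267, 878, 623, 150]

10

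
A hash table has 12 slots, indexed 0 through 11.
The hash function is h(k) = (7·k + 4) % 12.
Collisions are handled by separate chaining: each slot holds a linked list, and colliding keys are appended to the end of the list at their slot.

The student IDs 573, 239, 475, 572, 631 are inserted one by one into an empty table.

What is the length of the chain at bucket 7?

Insert 573: h=7, bucket 7 empty -> new chain.
Insert 239: h=9, bucket 9 empty -> new chain.
Insert 475: h=5, bucket 5 empty -> new chain.
Insert 572: h=0, bucket 0 empty -> new chain.
Insert 631: h=5, bucket 5 nonempty -> append to chain.
Final buckets:
0: 572
1: ∅
2: ∅
3: ∅
4: ∅
5: 475 -> 631
6: ∅
7: 573
8: ∅
9: 239
10: ∅
11: ∅

1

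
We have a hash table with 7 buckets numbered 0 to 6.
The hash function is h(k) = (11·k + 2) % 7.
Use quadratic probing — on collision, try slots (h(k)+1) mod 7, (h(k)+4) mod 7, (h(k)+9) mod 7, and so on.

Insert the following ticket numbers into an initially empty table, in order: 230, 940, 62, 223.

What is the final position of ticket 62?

230: h=5 → slot 5
940: h=3 → slot 3
62: h=5, probe 5,6 → slot 6
223: h=5, probe 5,6,2 → slot 2
Table: [-, -, 223, 940, -, 230, 62]

6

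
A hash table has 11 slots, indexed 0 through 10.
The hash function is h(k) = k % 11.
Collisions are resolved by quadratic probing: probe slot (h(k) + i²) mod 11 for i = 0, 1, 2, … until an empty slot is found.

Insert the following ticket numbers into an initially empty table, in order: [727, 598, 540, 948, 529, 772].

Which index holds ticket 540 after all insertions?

2

727 hashes to 1; slot 1 is free => place at 1.
598 hashes to 4; slot 4 is free => place at 4.
540 hashes to 1; 1 taken => place at 2.
948 hashes to 2; 2 taken => place at 3.
529 hashes to 1; 1,2 taken => place at 5.
772 hashes to 2; 2,3 taken => place at 6.
Table: [—, 727, 540, 948, 598, 529, 772, —, —, —, —]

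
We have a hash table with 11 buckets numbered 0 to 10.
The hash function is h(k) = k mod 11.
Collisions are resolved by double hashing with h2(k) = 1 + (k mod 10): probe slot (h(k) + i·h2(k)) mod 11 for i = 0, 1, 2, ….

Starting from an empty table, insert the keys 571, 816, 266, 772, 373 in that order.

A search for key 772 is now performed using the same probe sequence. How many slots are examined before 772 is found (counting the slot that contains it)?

2

571: h=10 => slot 10
816: h=2 => slot 2
266: h=2, h2=7, probe 2,9 => slot 9
772: h=2, h2=3, probe 2,5 => slot 5
373: h=10, h2=4, probe 10,3 => slot 3
Table: [_, _, 816, 373, _, 772, _, _, _, 266, 571]
Lookup 772: h=2, h2=3, probe 2,5 → found at 5.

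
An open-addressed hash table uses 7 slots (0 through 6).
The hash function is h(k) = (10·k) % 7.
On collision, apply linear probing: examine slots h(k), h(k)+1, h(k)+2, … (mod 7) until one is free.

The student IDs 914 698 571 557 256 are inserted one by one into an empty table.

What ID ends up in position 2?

914: h=5 => slot 5
698: h=1 => slot 1
571: h=5, probe 5,6 => slot 6
557: h=5, probe 5,6,0 => slot 0
256: h=5, probe 5,6,0,1,2 => slot 2
Table: [557, 698, 256, -, -, 914, 571]

256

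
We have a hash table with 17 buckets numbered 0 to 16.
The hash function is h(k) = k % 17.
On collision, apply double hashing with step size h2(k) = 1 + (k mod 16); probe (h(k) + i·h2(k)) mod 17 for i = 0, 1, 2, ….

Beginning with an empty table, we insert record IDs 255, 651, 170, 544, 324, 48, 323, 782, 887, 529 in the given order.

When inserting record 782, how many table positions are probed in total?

255 hashes to 0; slot 0 is free → place at 0.
651 hashes to 5; slot 5 is free → place at 5.
170 hashes to 0, h2=11; 0 taken → place at 11.
544 hashes to 0, h2=1; 0 taken → place at 1.
324 hashes to 1, h2=5; 1 taken → place at 6.
48 hashes to 14; slot 14 is free → place at 14.
323 hashes to 0, h2=4; 0 taken → place at 4.
782 hashes to 0, h2=15; 0 taken → place at 15.
887 hashes to 3; slot 3 is free → place at 3.
529 hashes to 2; slot 2 is free → place at 2.
Table: [255, 544, 529, 887, 323, 651, 324, ., ., ., ., 170, ., ., 48, 782, .]

2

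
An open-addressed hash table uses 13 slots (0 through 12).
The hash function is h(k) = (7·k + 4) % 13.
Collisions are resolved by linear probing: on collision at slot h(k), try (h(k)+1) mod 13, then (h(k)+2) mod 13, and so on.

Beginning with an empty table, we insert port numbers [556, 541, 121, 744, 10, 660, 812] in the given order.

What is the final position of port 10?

10

556 hashes to 9; slot 9 is free → place at 9.
541 hashes to 8; slot 8 is free → place at 8.
121 hashes to 6; slot 6 is free → place at 6.
744 hashes to 12; slot 12 is free → place at 12.
10 hashes to 9; 9 taken → place at 10.
660 hashes to 9; 9,10 taken → place at 11.
812 hashes to 7; slot 7 is free → place at 7.
Table: [_, _, _, _, _, _, 121, 812, 541, 556, 10, 660, 744]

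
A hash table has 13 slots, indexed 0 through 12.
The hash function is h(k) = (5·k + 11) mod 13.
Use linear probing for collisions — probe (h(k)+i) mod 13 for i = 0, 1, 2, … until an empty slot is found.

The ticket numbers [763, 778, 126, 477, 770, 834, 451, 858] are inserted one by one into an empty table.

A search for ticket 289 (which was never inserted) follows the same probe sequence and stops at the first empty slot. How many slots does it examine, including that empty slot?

Insert 763: h=4, slot 4 empty -> index 4.
Insert 778: h=1, slot 1 empty -> index 1.
Insert 126: h=4, slot 4 occupied -> index 5.
Insert 477: h=4, slots 4,5 occupied -> index 6.
Insert 770: h=0, slot 0 empty -> index 0.
Insert 834: h=8, slot 8 empty -> index 8.
Insert 451: h=4, slots 4,5,6 occupied -> index 7.
Insert 858: h=11, slot 11 empty -> index 11.
Table: [770, 778, -, -, 763, 126, 477, 451, 834, -, -, 858, -]
Lookup 289: h=0, probe 0,1,2 → slot 2 empty, not found.

3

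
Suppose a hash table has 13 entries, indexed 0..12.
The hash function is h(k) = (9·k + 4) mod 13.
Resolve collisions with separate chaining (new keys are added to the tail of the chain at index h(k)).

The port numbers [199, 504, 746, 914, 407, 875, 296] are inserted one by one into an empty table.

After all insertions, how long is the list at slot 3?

Insert 199: h=1, bucket 1 empty -> new chain.
Insert 504: h=3, bucket 3 empty -> new chain.
Insert 746: h=10, bucket 10 empty -> new chain.
Insert 914: h=1, bucket 1 nonempty -> append to chain.
Insert 407: h=1, bucket 1 nonempty -> append to chain.
Insert 875: h=1, bucket 1 nonempty -> append to chain.
Insert 296: h=3, bucket 3 nonempty -> append to chain.
Final buckets:
0: -
1: 199 -> 914 -> 407 -> 875
2: -
3: 504 -> 296
4: -
5: -
6: -
7: -
8: -
9: -
10: 746
11: -
12: -

2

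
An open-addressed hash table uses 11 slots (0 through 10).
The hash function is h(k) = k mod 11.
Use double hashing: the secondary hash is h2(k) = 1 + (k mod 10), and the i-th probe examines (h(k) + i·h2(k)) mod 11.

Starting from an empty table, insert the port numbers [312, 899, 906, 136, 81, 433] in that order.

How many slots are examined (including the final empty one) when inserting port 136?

3

312 hashes to 4; slot 4 is free → place at 4.
899 hashes to 8; slot 8 is free → place at 8.
906 hashes to 4, h2=7; 4 taken → place at 0.
136 hashes to 4, h2=7; 4,0 taken → place at 7.
81 hashes to 4, h2=2; 4 taken → place at 6.
433 hashes to 4, h2=4; 4,8 taken → place at 1.
Table: [906, 433, _, _, 312, _, 81, 136, 899, _, _]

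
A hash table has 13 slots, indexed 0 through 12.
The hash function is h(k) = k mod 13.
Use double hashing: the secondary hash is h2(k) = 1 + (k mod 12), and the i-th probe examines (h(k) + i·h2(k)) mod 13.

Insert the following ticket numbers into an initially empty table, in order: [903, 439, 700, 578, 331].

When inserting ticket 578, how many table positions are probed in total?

903: h=6 -> slot 6
439: h=10 -> slot 10
700: h=11 -> slot 11
578: h=6, h2=3, probe 6,9 -> slot 9
331: h=6, h2=8, probe 6,1 -> slot 1
Table: [., 331, ., ., ., ., 903, ., ., 578, 439, 700, .]

2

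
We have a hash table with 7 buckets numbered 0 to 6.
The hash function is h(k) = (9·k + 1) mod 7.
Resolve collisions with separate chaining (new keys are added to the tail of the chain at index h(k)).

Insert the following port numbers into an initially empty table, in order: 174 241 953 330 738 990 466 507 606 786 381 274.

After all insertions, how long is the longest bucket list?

174 -> bucket 6
241 -> bucket 0
953 -> bucket 3
330 -> bucket 3 (collision)
738 -> bucket 0 (collision)
990 -> bucket 0 (collision)
466 -> bucket 2
507 -> bucket 0 (collision)
606 -> bucket 2 (collision)
786 -> bucket 5
381 -> bucket 0 (collision)
274 -> bucket 3 (collision)
Final buckets:
0: 241 -> 738 -> 990 -> 507 -> 381
1: _
2: 466 -> 606
3: 953 -> 330 -> 274
4: _
5: 786
6: 174

5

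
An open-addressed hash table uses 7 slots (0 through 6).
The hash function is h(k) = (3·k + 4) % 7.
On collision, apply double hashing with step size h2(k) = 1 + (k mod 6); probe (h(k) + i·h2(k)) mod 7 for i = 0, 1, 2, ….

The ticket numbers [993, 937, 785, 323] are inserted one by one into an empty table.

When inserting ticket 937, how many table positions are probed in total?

2

Insert 993: h=1, slot 1 empty → index 1.
Insert 937: h=1, h2=2, slot 1 occupied → index 3.
Insert 785: h=0, slot 0 empty → index 0.
Insert 323: h=0, h2=6, slot 0 occupied → index 6.
Table: [785, 993, ., 937, ., ., 323]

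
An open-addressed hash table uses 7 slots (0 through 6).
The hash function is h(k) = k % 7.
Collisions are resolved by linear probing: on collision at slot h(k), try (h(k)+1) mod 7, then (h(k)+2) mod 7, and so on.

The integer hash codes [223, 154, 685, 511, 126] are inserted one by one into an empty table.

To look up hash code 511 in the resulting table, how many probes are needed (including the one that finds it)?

223 hashes to 6; slot 6 is free => place at 6.
154 hashes to 0; slot 0 is free => place at 0.
685 hashes to 6; 6,0 taken => place at 1.
511 hashes to 0; 0,1 taken => place at 2.
126 hashes to 0; 0,1,2 taken => place at 3.
Table: [154, 685, 511, 126, ., ., 223]
Lookup 511: h=0, probe 0,1,2 → found at 2.

3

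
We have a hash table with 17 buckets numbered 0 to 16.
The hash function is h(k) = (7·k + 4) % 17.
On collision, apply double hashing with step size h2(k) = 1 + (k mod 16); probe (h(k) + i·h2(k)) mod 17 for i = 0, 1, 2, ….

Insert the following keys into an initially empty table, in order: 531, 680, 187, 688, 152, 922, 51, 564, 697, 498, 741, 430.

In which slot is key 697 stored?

7

531: h=15 => slot 15
680: h=4 => slot 4
187: h=4, h2=12, probe 4,16 => slot 16
688: h=9 => slot 9
152: h=14 => slot 14
922: h=15, h2=11, probe 15,9,3 => slot 3
51: h=4, h2=4, probe 4,8 => slot 8
564: h=8, h2=5, probe 8,13 => slot 13
697: h=4, h2=10, probe 4,14,7 => slot 7
498: h=5 => slot 5
741: h=6 => slot 6
430: h=5, h2=15, probe 5,3,1 => slot 1
Table: [—, 430, —, 922, 680, 498, 741, 697, 51, 688, —, —, —, 564, 152, 531, 187]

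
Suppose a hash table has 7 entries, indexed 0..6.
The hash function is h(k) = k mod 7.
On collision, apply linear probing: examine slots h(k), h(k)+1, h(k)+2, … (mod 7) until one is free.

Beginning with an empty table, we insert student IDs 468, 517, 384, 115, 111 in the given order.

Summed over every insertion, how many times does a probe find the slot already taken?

Insert 468: h=6, slot 6 empty → index 6.
Insert 517: h=6, slot 6 occupied → index 0.
Insert 384: h=6, slots 6,0 occupied → index 1.
Insert 115: h=3, slot 3 empty → index 3.
Insert 111: h=6, slots 6,0,1 occupied → index 2.
Table: [517, 384, 111, 115, ., ., 468]

6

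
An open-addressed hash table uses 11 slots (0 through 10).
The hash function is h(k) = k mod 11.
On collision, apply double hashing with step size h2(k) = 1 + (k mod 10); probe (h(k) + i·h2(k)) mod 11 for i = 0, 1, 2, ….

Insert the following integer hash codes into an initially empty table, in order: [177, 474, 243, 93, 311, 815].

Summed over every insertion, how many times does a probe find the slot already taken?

4

177 hashes to 1; slot 1 is free → place at 1.
474 hashes to 1, h2=5; 1 taken → place at 6.
243 hashes to 1, h2=4; 1 taken → place at 5.
93 hashes to 5, h2=4; 5 taken → place at 9.
311 hashes to 3; slot 3 is free → place at 3.
815 hashes to 1, h2=6; 1 taken → place at 7.
Table: [_, 177, _, 311, _, 243, 474, 815, _, 93, _]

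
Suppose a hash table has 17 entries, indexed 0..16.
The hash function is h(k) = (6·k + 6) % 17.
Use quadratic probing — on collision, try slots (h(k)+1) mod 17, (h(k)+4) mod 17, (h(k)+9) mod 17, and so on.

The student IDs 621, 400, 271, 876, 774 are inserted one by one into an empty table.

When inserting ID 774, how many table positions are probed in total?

4

Insert 621: h=9, slot 9 empty -> index 9.
Insert 400: h=9, slot 9 occupied -> index 10.
Insert 271: h=0, slot 0 empty -> index 0.
Insert 876: h=9, slots 9,10 occupied -> index 13.
Insert 774: h=9, slots 9,10,13 occupied -> index 1.
Table: [271, 774, ∅, ∅, ∅, ∅, ∅, ∅, ∅, 621, 400, ∅, ∅, 876, ∅, ∅, ∅]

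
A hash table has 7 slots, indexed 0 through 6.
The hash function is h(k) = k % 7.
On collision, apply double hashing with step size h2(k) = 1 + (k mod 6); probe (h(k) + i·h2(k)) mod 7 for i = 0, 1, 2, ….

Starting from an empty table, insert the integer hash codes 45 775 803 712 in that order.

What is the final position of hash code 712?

1

45: h=3 => slot 3
775: h=5 => slot 5
803: h=5, h2=6, probe 5,4 => slot 4
712: h=5, h2=5, probe 5,3,1 => slot 1
Table: [., 712, ., 45, 803, 775, .]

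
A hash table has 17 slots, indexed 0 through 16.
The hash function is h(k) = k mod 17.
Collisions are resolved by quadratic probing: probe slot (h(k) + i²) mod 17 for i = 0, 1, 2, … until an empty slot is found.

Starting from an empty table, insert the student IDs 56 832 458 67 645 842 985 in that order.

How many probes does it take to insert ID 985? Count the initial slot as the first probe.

5

56: h=5 => slot 5
832: h=16 => slot 16
458: h=16, probe 16,0 => slot 0
67: h=16, probe 16,0,3 => slot 3
645: h=16, probe 16,0,3,8 => slot 8
842: h=9 => slot 9
985: h=16, probe 16,0,3,8,15 => slot 15
Table: [458, —, —, 67, —, 56, —, —, 645, 842, —, —, —, —, —, 985, 832]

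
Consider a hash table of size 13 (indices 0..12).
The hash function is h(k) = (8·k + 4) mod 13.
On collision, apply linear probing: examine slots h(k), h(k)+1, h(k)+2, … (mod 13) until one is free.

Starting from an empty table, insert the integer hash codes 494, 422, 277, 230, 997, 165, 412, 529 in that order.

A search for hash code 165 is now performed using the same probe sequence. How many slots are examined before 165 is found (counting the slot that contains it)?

Insert 494: h=4, slot 4 empty -> index 4.
Insert 422: h=0, slot 0 empty -> index 0.
Insert 277: h=10, slot 10 empty -> index 10.
Insert 230: h=11, slot 11 empty -> index 11.
Insert 997: h=11, slot 11 occupied -> index 12.
Insert 165: h=11, slots 11,12,0 occupied -> index 1.
Insert 412: h=11, slots 11,12,0,1 occupied -> index 2.
Insert 529: h=11, slots 11,12,0,1,2 occupied -> index 3.
Table: [422, 165, 412, 529, 494, —, —, —, —, —, 277, 230, 997]
Lookup 165: h=11, probe 11,12,0,1 → found at 1.

4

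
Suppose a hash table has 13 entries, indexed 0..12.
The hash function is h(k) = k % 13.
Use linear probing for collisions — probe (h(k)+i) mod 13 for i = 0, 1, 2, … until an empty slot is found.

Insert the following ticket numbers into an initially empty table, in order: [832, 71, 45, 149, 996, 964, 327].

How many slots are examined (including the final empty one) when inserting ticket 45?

832: h=0 -> slot 0
71: h=6 -> slot 6
45: h=6, probe 6,7 -> slot 7
149: h=6, probe 6,7,8 -> slot 8
996: h=8, probe 8,9 -> slot 9
964: h=2 -> slot 2
327: h=2, probe 2,3 -> slot 3
Table: [832, ∅, 964, 327, ∅, ∅, 71, 45, 149, 996, ∅, ∅, ∅]

2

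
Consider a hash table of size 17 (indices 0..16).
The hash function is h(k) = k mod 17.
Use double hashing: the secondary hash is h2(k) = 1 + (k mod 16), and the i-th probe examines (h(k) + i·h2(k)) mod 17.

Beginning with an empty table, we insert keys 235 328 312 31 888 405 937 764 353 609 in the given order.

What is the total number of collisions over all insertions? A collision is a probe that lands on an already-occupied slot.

5

235: h=14 => slot 14
328: h=5 => slot 5
312: h=6 => slot 6
31: h=14, h2=16, probe 14,13 => slot 13
888: h=4 => slot 4
405: h=14, h2=6, probe 14,3 => slot 3
937: h=2 => slot 2
764: h=16 => slot 16
353: h=13, h2=2, probe 13,15 => slot 15
609: h=14, h2=2, probe 14,16,1 => slot 1
Table: [-, 609, 937, 405, 888, 328, 312, -, -, -, -, -, -, 31, 235, 353, 764]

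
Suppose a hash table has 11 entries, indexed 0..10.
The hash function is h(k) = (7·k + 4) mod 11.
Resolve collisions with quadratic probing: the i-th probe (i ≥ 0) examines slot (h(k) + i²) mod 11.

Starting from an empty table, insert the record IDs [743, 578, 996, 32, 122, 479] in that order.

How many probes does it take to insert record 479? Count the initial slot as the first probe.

5

743 hashes to 2; slot 2 is free => place at 2.
578 hashes to 2; 2 taken => place at 3.
996 hashes to 2; 2,3 taken => place at 6.
32 hashes to 8; slot 8 is free => place at 8.
122 hashes to 0; slot 0 is free => place at 0.
479 hashes to 2; 2,3,6,0 taken => place at 7.
Table: [122, ∅, 743, 578, ∅, ∅, 996, 479, 32, ∅, ∅]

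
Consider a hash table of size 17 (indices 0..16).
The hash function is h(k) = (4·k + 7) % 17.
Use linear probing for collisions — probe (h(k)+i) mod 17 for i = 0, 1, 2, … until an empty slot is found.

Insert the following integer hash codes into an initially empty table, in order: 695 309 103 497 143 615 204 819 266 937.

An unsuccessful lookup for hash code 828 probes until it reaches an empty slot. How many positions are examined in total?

2

Insert 695: h=16, slot 16 empty => index 16.
Insert 309: h=2, slot 2 empty => index 2.
Insert 103: h=11, slot 11 empty => index 11.
Insert 497: h=6, slot 6 empty => index 6.
Insert 143: h=1, slot 1 empty => index 1.
Insert 615: h=2, slot 2 occupied => index 3.
Insert 204: h=7, slot 7 empty => index 7.
Insert 819: h=2, slots 2,3 occupied => index 4.
Insert 266: h=0, slot 0 empty => index 0.
Insert 937: h=15, slot 15 empty => index 15.
Table: [266, 143, 309, 615, 819, -, 497, 204, -, -, -, 103, -, -, -, 937, 695]
Lookup 828: h=4, probe 4,5 → slot 5 empty, not found.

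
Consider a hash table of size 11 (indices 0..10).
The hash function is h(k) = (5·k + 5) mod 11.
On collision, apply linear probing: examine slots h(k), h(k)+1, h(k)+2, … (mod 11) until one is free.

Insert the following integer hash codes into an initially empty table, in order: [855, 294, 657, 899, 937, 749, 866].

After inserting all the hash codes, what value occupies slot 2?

294

855: h=1 → slot 1
294: h=1, probe 1,2 → slot 2
657: h=1, probe 1,2,3 → slot 3
899: h=1, probe 1,2,3,4 → slot 4
937: h=4, probe 4,5 → slot 5
749: h=10 → slot 10
866: h=1, probe 1,2,3,4,5,6 → slot 6
Table: [—, 855, 294, 657, 899, 937, 866, —, —, —, 749]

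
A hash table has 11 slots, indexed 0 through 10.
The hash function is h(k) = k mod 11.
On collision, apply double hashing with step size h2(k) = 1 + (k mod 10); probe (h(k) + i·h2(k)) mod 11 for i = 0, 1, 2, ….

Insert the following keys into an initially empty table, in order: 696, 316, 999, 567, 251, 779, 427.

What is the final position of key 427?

696: h=3 -> slot 3
316: h=8 -> slot 8
999: h=9 -> slot 9
567: h=6 -> slot 6
251: h=9, h2=2, probe 9,0 -> slot 0
779: h=9, h2=10, probe 9,8,7 -> slot 7
427: h=9, h2=8, probe 9,6,3,0,8,5 -> slot 5
Table: [251, ., ., 696, ., 427, 567, 779, 316, 999, .]

5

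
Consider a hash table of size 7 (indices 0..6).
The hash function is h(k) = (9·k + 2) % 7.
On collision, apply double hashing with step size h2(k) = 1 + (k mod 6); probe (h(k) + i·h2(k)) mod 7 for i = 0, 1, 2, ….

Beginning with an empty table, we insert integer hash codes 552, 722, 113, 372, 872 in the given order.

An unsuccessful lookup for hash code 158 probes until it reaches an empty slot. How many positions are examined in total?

3

552 hashes to 0; slot 0 is free -> place at 0.
722 hashes to 4; slot 4 is free -> place at 4.
113 hashes to 4, h2=6; 4 taken -> place at 3.
372 hashes to 4, h2=1; 4 taken -> place at 5.
872 hashes to 3, h2=3; 3 taken -> place at 6.
Table: [552, -, -, 113, 722, 372, 872]
Lookup 158: h=3, h2=3, probe 3,6,2 → slot 2 empty, not found.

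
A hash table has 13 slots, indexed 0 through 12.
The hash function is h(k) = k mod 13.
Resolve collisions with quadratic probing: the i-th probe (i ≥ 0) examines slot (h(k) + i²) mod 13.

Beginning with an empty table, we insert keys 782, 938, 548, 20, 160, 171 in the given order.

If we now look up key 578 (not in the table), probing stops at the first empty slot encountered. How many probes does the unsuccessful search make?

782: h=2 → slot 2
938: h=2, probe 2,3 → slot 3
548: h=2, probe 2,3,6 → slot 6
20: h=7 → slot 7
160: h=4 → slot 4
171: h=2, probe 2,3,6,11 → slot 11
Table: [., ., 782, 938, 160, ., 548, 20, ., ., ., 171, .]
Lookup 578: h=6, probe 6,7,10 → slot 10 empty, not found.

3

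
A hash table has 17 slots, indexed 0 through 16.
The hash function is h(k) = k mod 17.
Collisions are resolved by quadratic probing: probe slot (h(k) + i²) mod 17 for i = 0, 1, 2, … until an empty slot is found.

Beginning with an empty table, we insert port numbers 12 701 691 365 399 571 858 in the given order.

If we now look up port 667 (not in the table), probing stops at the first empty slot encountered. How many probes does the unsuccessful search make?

2

12: h=12 => slot 12
701: h=4 => slot 4
691: h=11 => slot 11
365: h=8 => slot 8
399: h=8, probe 8,9 => slot 9
571: h=10 => slot 10
858: h=8, probe 8,9,12,0 => slot 0
Table: [858, _, _, _, 701, _, _, _, 365, 399, 571, 691, 12, _, _, _, _]
Lookup 667: h=4, probe 4,5 → slot 5 empty, not found.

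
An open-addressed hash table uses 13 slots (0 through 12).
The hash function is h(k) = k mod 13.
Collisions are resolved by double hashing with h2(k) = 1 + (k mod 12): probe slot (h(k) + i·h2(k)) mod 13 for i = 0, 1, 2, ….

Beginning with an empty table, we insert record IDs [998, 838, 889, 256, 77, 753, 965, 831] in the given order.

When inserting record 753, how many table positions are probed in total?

998: h=10 => slot 10
838: h=6 => slot 6
889: h=5 => slot 5
256: h=9 => slot 9
77: h=12 => slot 12
753: h=12, h2=10, probe 12,9,6,3 => slot 3
965: h=3, h2=6, probe 3,9,2 => slot 2
831: h=12, h2=4, probe 12,3,7 => slot 7
Table: [., ., 965, 753, ., 889, 838, 831, ., 256, 998, ., 77]

4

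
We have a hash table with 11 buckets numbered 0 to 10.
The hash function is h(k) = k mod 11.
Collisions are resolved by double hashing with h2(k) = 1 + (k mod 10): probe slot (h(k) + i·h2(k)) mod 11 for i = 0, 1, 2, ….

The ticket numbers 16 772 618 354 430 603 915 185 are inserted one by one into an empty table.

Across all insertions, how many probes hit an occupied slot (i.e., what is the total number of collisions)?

16: h=5 => slot 5
772: h=2 => slot 2
618: h=2, h2=9, probe 2,0 => slot 0
354: h=2, h2=5, probe 2,7 => slot 7
430: h=1 => slot 1
603: h=9 => slot 9
915: h=2, h2=6, probe 2,8 => slot 8
185: h=9, h2=6, probe 9,4 => slot 4
Table: [618, 430, 772, —, 185, 16, —, 354, 915, 603, —]

4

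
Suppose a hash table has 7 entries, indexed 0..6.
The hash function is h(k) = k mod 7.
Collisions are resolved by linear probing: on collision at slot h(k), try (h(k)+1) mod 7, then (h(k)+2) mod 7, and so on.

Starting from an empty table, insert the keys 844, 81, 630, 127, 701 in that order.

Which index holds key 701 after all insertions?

844 hashes to 4; slot 4 is free -> place at 4.
81 hashes to 4; 4 taken -> place at 5.
630 hashes to 0; slot 0 is free -> place at 0.
127 hashes to 1; slot 1 is free -> place at 1.
701 hashes to 1; 1 taken -> place at 2.
Table: [630, 127, 701, —, 844, 81, —]

2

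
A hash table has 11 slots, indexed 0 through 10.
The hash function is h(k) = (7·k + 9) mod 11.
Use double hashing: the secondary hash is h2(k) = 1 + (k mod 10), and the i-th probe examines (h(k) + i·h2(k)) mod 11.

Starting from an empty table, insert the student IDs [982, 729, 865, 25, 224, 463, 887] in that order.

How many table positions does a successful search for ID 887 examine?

2

Insert 982: h=8, slot 8 empty → index 8.
Insert 729: h=8, h2=10, slot 8 occupied → index 7.
Insert 865: h=3, slot 3 empty → index 3.
Insert 25: h=8, h2=6, slots 8,3 occupied → index 9.
Insert 224: h=4, slot 4 empty → index 4.
Insert 463: h=5, slot 5 empty → index 5.
Insert 887: h=3, h2=8, slot 3 occupied → index 0.
Table: [887, _, _, 865, 224, 463, _, 729, 982, 25, _]
Lookup 887: h=3, h2=8, probe 3,0 → found at 0.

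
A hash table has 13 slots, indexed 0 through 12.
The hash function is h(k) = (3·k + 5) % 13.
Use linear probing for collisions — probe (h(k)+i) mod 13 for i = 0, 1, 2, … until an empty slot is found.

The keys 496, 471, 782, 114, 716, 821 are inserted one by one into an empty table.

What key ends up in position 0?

496: h=11 -> slot 11
471: h=1 -> slot 1
782: h=11, probe 11,12 -> slot 12
114: h=9 -> slot 9
716: h=8 -> slot 8
821: h=11, probe 11,12,0 -> slot 0
Table: [821, 471, —, —, —, —, —, —, 716, 114, —, 496, 782]

821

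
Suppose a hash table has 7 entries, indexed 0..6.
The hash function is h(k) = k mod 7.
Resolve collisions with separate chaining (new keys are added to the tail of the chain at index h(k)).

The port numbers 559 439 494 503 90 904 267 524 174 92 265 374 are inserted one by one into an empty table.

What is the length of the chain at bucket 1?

3

559 -> bucket 6
439 -> bucket 5
494 -> bucket 4
503 -> bucket 6 (collision)
90 -> bucket 6 (collision)
904 -> bucket 1
267 -> bucket 1 (collision)
524 -> bucket 6 (collision)
174 -> bucket 6 (collision)
92 -> bucket 1 (collision)
265 -> bucket 6 (collision)
374 -> bucket 3
Final buckets:
0: —
1: 904 -> 267 -> 92
2: —
3: 374
4: 494
5: 439
6: 559 -> 503 -> 90 -> 524 -> 174 -> 265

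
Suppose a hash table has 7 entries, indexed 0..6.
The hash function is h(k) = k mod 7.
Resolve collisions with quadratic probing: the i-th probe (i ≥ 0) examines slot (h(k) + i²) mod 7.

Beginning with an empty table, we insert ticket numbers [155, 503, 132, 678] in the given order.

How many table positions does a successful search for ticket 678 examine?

Insert 155: h=1, slot 1 empty -> index 1.
Insert 503: h=6, slot 6 empty -> index 6.
Insert 132: h=6, slot 6 occupied -> index 0.
Insert 678: h=6, slots 6,0 occupied -> index 3.
Table: [132, 155, _, 678, _, _, 503]
Lookup 678: h=6, probe 6,0,3 → found at 3.

3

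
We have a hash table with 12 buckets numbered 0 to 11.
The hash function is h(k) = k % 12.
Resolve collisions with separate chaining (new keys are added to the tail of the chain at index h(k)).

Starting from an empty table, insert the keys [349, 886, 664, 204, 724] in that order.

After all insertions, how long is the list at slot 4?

2

349 → bucket 1
886 → bucket 10
664 → bucket 4
204 → bucket 0
724 → bucket 4 (collision)
Final buckets:
0: 204
1: 349
2: ∅
3: ∅
4: 664 -> 724
5: ∅
6: ∅
7: ∅
8: ∅
9: ∅
10: 886
11: ∅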